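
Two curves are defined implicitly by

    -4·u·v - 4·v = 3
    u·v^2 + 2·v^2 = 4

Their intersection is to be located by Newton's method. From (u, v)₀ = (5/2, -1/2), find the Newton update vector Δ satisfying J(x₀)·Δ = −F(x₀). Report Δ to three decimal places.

At (5/2, -1/2): F = (4.000, -2.875).
Jacobian J = [[-4·v, -4·u - 4], [v^2, 2·u·v + 4·v]].
At the point, J = [[2.000, -14.000], [0.250, -4.500]] (det J = -5.500).
Solving J·Δ = −F gives Δ = (-10.591, -1.227).

(-10.591, -1.227)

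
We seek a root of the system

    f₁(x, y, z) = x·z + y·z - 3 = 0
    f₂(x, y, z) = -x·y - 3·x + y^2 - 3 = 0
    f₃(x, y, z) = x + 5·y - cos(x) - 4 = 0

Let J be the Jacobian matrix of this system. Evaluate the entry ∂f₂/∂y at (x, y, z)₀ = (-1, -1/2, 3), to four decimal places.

∂f₂/∂y = -x + 2·y.
At (-1, -1/2, 3) this is 0.0000.

0.0000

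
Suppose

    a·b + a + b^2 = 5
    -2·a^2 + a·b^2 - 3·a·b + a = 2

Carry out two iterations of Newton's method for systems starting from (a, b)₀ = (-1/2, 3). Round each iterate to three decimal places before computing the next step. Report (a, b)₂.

At (-1/2, 3): F = (2.000, -3.000).
Jacobian J = [[b + 1, a + 2·b], [-4·a + b^2 - 3·b + 1, 2·a·b - 3·a]].
At the point, J = [[4.000, 5.500], [3.000, -1.500]] (det J = -22.500).
Solving J·Δ = −F gives Δ = (0.600, -0.800).
Then the next iterate is (a, b)₁ = (0.100, 2.200).
Round to (0.100, 2.200) and repeat: F = (0.160, -2.096), J = [[3.200, 4.500], [-1.160, 0.140]].
Δ = (-1.668, 1.151), so (a, b)₂ = (-1.568, 3.351).

(-1.568, 3.351)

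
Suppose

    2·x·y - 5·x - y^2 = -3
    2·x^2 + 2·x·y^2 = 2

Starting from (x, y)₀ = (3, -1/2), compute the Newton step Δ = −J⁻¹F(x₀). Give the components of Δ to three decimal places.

At (3, -1/2): F = (-15.250, 17.500).
Jacobian J = [[2·y - 5, 2·x - 2·y], [4·x + 2·y^2, 4·x·y]].
At the point, J = [[-6.000, 7.000], [12.500, -6.000]] (det J = -51.500).
Solving J·Δ = −F gives Δ = (-0.602, 1.663).

(-0.602, 1.663)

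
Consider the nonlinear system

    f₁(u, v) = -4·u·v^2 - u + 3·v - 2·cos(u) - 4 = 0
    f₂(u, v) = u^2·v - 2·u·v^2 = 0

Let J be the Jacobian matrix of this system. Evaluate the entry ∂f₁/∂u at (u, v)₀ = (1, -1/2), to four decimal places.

∂f₁/∂u = -4·v^2 + 2·sin(u) - 1.
At (1, -1/2) this is -0.3171.

-0.3171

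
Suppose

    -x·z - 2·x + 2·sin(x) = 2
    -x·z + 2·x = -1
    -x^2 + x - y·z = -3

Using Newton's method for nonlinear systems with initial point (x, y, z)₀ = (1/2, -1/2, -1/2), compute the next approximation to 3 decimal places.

(-1.300, -1.999, -5.001)

At (1/2, -1/2, -1/2): F = (-1.79115, 2.250, 3.000).
Jacobian J = [[-z + 2·cos(x) - 2, 0, -x], [-z + 2, 0, -x], [-2·x + 1, -z, -y]].
At the point, J = [[0.25517, 0.000, -0.500], [2.500, 0.000, -0.500], [0.000, 0.500, 0.500]] (det J = -0.56121).
Solving J·Δ = −F gives Δ = (-1.800, -1.499, -4.501).
Then the next iterate is (x, y, z)₁ = (-1.300, -1.999, -5.001).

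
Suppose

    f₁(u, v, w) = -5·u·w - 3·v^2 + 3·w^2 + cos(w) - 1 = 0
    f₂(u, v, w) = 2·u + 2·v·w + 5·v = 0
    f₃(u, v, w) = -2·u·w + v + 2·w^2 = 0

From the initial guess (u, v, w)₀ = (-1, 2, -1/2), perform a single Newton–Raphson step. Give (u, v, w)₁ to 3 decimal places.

(-1.262, 0.762, -0.631)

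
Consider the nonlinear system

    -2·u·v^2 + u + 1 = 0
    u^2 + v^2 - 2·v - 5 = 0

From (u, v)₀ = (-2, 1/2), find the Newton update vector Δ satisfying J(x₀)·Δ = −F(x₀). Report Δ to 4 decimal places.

(-0.4516, 0.0565)

At (-2, 1/2): F = (0.0000, -1.7500).
Jacobian J = [[-2·v^2 + 1, -4·u·v], [2·u, 2·v - 2]].
At the point, J = [[0.5000, 4.0000], [-4.0000, -1.0000]] (det J = 15.5000).
Solving J·Δ = −F gives Δ = (-0.4516, 0.0565).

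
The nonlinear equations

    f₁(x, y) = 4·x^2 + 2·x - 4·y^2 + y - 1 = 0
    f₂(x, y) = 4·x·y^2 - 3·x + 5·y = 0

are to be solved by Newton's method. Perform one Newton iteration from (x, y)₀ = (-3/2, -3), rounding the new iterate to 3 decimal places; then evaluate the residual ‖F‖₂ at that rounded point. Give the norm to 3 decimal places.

At (-3/2, -3): F = (-34.000, -64.500).
Jacobian J = [[8·x + 2, -8·y + 1], [4·y^2 - 3, 8·x·y + 5]].
At the point, J = [[-10.000, 25.000], [33.000, 41.000]] (det J = -1235.000).
Solving J·Δ = −F gives Δ = (0.177, 1.431).
Then the next iterate is (x, y)₁ = (-1.323, -1.569).
Re-evaluating at (-1.323, -1.569): F = (-8.06073, -16.90364), so ‖F‖₂ = 18.727.

18.727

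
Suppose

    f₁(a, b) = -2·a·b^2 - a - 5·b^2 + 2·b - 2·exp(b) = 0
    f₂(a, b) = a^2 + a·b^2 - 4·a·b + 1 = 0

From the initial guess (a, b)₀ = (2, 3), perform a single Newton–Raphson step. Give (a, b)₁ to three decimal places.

(36.683, -5.421)

At (2, 3): F = (-117.17107, -1.000).
Jacobian J = [[-2·b^2 - 1, -4·a·b - 10·b - 2·exp(b) + 2], [2·a + b^2 - 4·b, 2·a·b - 4·a]].
At the point, J = [[-19.000, -92.17107], [1.000, 4.000]] (det J = 16.17107).
Solving J·Δ = −F gives Δ = (34.683, -8.421).
Then the next iterate is (a, b)₁ = (36.683, -5.421).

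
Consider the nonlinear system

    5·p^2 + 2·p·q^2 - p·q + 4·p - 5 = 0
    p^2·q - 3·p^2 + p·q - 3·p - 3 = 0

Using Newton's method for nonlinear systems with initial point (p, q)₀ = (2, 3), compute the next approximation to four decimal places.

(0.3590, 3.5000)

At (2, 3): F = (53.0000, -3.0000).
Jacobian J = [[10·p + 2·q^2 - q + 4, 4·p·q - p], [2·p·q - 6·p + q - 3, p^2 + p]].
At the point, J = [[39.0000, 22.0000], [0.0000, 6.0000]] (det J = 234.0000).
Solving J·Δ = −F gives Δ = (-1.6410, 0.5000).
Then the next iterate is (p, q)₁ = (0.3590, 3.5000).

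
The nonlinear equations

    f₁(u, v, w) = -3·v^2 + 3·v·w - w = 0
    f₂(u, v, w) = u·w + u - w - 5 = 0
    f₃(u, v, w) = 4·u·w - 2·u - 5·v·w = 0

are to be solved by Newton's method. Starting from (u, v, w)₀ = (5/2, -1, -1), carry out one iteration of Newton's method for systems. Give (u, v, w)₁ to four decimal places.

(8.5185, 2.2222, 1.6667)

At (5/2, -1, -1): F = (1.0000, -4.0000, -20.0000).
Jacobian J = [[0, -6·v + 3·w, 3·v - 1], [w + 1, 0, u - 1], [4·w - 2, -5·w, 4·u - 5·v]].
At the point, J = [[0.0000, 3.0000, -4.0000], [0.0000, 0.0000, 1.5000], [-6.0000, 5.0000, 15.0000]] (det J = -27.0000).
Solving J·Δ = −F gives Δ = (6.0185, 3.2222, 2.6667).
Then the next iterate is (u, v, w)₁ = (8.5185, 2.2222, 1.6667).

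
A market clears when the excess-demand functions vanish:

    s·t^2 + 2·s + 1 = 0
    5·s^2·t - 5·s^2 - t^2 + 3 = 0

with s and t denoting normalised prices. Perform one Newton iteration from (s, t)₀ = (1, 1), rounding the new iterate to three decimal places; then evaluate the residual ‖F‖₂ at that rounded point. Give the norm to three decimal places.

3.104

At (1, 1): F = (4.000, 2.000).
Jacobian J = [[t^2 + 2, 2·s·t], [10·s·t - 10·s, 5·s^2 - 2·t]].
At the point, J = [[3.000, 2.000], [0.000, 3.000]] (det J = 9.000).
Solving J·Δ = −F gives Δ = (-0.889, -0.667).
Then the next iterate is (s, t)₁ = (0.111, 0.333).
Re-evaluating at (0.111, 0.333): F = (1.23431, 2.84802), so ‖F‖₂ = 3.104.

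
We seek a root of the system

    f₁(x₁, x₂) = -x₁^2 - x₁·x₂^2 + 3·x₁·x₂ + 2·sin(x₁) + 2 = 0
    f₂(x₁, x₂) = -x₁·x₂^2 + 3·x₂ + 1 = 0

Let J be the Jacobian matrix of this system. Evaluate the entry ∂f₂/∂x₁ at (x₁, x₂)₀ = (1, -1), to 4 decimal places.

∂f₂/∂x₁ = -x₂^2.
At (1, -1) this is -1.0000.

-1.0000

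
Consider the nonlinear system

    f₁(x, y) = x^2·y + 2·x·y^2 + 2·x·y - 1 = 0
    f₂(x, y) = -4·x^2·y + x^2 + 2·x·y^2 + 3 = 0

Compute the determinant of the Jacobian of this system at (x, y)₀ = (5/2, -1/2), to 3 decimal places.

J = [[2·x·y + 2·y^2 + 2·y, x^2 + 4·x·y + 2·x], [-8·x·y + 2·x + 2·y^2, -4·x^2 + 4·x·y]].
At the point, J = [[-3.000, 6.250], [15.500, -30.000]].
det J = -6.875.

-6.875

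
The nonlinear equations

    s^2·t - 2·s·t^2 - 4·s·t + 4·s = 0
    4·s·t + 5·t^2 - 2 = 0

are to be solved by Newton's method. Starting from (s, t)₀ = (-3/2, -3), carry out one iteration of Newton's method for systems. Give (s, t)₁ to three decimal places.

(0.478, -1.965)

At (-3/2, -3): F = (-3.750, 61.000).
Jacobian J = [[2·s·t - 2·t^2 - 4·t + 4, s^2 - 4·s·t - 4·s], [4·t, 4·s + 10·t]].
At the point, J = [[7.000, -9.750], [-12.000, -36.000]] (det J = -369.000).
Solving J·Δ = −F gives Δ = (1.978, 1.035).
Then the next iterate is (s, t)₁ = (0.478, -1.965).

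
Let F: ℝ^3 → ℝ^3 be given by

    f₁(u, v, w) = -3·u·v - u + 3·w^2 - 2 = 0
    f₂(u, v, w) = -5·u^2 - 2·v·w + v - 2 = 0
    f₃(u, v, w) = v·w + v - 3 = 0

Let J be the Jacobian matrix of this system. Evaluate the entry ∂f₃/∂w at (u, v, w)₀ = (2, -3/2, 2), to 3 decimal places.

-1.500

∂f₃/∂w = v.
At (2, -3/2, 2) this is -1.500.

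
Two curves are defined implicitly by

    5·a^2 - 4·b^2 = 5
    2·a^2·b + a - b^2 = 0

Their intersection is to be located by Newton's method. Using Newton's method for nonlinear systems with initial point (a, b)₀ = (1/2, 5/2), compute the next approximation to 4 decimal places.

(0.0962, 0.9615)

At (1/2, 5/2): F = (-28.7500, -4.5000).
Jacobian J = [[10·a, -8·b], [4·a·b + 1, 2·a^2 - 2·b]].
At the point, J = [[5.0000, -20.0000], [6.0000, -4.5000]] (det J = 97.5000).
Solving J·Δ = −F gives Δ = (-0.4038, -1.5385).
Then the next iterate is (a, b)₁ = (0.0962, 0.9615).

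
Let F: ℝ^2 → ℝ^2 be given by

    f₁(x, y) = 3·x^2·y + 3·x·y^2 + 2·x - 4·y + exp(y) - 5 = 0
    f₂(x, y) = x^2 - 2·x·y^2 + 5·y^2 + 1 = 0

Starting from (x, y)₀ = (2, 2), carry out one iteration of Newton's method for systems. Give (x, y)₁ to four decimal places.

(2.5458, 0.2958)

At (2, 2): F = (46.389056, 9.0000).
Jacobian J = [[6·x·y + 3·y^2 + 2, 3·x^2 + 6·x·y + exp(y) - 4], [2·x - 2·y^2, -4·x·y + 10·y]].
At the point, J = [[38.0000, 39.389056], [-4.0000, 4.0000]] (det J = 309.556224).
Solving J·Δ = −F gives Δ = (0.5458, -1.7042).
Then the next iterate is (x, y)₁ = (2.5458, 0.2958).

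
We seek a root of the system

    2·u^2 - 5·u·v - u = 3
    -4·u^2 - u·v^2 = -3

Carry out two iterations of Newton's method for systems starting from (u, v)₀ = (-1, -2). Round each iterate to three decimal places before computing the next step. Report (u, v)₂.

(-0.992, 1.456)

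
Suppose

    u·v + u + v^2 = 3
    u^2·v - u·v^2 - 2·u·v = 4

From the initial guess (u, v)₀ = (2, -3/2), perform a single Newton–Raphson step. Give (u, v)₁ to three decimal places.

(-0.303, -2.098)

At (2, -3/2): F = (-1.750, -8.500).
Jacobian J = [[v + 1, u + 2·v], [2·u·v - v^2 - 2·v, u^2 - 2·u·v - 2·u]].
At the point, J = [[-0.500, -1.000], [-5.250, 6.000]] (det J = -8.250).
Solving J·Δ = −F gives Δ = (-2.303, -0.598).
Then the next iterate is (u, v)₁ = (-0.303, -2.098).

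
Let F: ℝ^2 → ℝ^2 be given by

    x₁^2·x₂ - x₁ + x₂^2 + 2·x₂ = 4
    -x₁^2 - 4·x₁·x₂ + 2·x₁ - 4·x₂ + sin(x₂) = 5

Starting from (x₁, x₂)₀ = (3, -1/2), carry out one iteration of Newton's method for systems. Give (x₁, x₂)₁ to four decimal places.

(0.6389, -0.2194)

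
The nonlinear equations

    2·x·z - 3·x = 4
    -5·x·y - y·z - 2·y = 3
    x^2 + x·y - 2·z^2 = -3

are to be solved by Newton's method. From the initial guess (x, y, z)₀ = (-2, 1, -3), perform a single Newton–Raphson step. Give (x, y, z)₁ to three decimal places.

(-1.022, 0.835, -1.700)

At (-2, 1, -3): F = (14.000, 8.000, -13.000).
Jacobian J = [[2·z - 3, 0, 2·x], [-5·y, -5·x - z - 2, -y], [2·x + y, x, -4·z]].
At the point, J = [[-9.000, 0.000, -4.000], [-5.000, 11.000, -1.000], [-3.000, -2.000, 12.000]] (det J = -1342.000).
Solving J·Δ = −F gives Δ = (0.978, -0.165, 1.300).
Then the next iterate is (x, y, z)₁ = (-1.022, 0.835, -1.700).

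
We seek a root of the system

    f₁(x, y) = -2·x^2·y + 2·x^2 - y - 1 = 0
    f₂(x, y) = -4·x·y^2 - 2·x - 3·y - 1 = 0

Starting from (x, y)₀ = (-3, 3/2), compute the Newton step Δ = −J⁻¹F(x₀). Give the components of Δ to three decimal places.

(13.000, 3.500)

At (-3, 3/2): F = (-11.500, 27.500).
Jacobian J = [[-4·x·y + 4·x, -2·x^2 - 1], [-4·y^2 - 2, -8·x·y - 3]].
At the point, J = [[6.000, -19.000], [-11.000, 33.000]] (det J = -11.000).
Solving J·Δ = −F gives Δ = (13.000, 3.500).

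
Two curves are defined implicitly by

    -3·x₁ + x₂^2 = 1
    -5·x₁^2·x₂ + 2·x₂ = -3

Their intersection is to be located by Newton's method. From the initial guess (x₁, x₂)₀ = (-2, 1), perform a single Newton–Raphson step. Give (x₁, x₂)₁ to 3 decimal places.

At (-2, 1): F = (6.000, -15.000).
Jacobian J = [[-3, 2·x₂], [-10·x₁·x₂, -5·x₁^2 + 2]].
At the point, J = [[-3.000, 2.000], [20.000, -18.000]] (det J = 14.000).
Solving J·Δ = −F gives Δ = (5.571, 5.357).
Then the next iterate is (x₁, x₂)₁ = (3.571, 6.357).

(3.571, 6.357)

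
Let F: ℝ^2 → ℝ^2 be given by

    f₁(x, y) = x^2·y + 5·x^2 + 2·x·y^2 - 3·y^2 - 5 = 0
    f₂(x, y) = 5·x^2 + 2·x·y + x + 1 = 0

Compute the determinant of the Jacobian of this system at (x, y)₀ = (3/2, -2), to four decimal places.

J = [[2·x·y + 10·x + 2·y^2, x^2 + 4·x·y - 6·y], [10·x + 2·y + 1, 2·x]].
At the point, J = [[17.0000, 2.2500], [12.0000, 3.0000]].
det J = 24.0000.

24.0000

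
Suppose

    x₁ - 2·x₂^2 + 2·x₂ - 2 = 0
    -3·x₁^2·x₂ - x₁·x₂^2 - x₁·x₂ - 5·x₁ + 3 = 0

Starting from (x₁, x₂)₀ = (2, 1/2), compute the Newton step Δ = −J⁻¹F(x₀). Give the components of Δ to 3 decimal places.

(-0.500, -0.539)

At (2, 1/2): F = (0.500, -14.500).
Jacobian J = [[1, -4·x₂ + 2], [-6·x₁·x₂ - x₂^2 - x₂ - 5, -3·x₁^2 - 2·x₁·x₂ - x₁]].
At the point, J = [[1.000, 0.000], [-11.750, -16.000]] (det J = -16.000).
Solving J·Δ = −F gives Δ = (-0.500, -0.539).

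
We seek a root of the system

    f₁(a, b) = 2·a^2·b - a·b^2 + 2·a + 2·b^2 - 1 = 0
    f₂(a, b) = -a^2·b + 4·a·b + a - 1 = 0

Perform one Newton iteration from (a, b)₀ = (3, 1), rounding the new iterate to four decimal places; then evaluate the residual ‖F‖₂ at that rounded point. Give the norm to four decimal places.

At (3, 1): F = (22.0000, 5.0000).
Jacobian J = [[4·a·b - b^2 + 2, 2·a^2 - 2·a·b + 4·b], [-2·a·b + 4·b + 1, -a^2 + 4·a]].
At the point, J = [[13.0000, 16.0000], [-1.0000, 3.0000]] (det J = 55.0000).
Solving J·Δ = −F gives Δ = (0.2545, -1.5818).
Then the next iterate is (a, b)₁ = (3.2545, -0.5818).
Re-evaluating at (3.2545, -0.5818): F = (-7.240221, 0.842920), so ‖F‖₂ = 7.2891.

7.2891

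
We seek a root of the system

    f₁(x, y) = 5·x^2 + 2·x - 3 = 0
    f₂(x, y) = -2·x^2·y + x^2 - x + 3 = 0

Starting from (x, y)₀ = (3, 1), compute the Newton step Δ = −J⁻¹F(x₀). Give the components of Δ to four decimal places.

(-1.5000, 0.0833)

At (3, 1): F = (48.0000, -9.0000).
Jacobian J = [[10·x + 2, 0], [-4·x·y + 2·x - 1, -2·x^2]].
At the point, J = [[32.0000, 0.0000], [-7.0000, -18.0000]] (det J = -576.0000).
Solving J·Δ = −F gives Δ = (-1.5000, 0.0833).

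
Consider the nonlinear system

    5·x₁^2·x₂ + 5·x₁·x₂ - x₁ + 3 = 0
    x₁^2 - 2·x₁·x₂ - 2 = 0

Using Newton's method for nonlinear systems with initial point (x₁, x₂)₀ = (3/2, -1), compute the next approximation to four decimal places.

(1.2012, -0.4146)

At (3/2, -1): F = (-17.2500, 3.2500).
Jacobian J = [[10·x₁·x₂ + 5·x₂ - 1, 5·x₁^2 + 5·x₁], [2·x₁ - 2·x₂, -2·x₁]].
At the point, J = [[-21.0000, 18.7500], [5.0000, -3.0000]] (det J = -30.7500).
Solving J·Δ = −F gives Δ = (-0.2988, 0.5854).
Then the next iterate is (x₁, x₂)₁ = (1.2012, -0.4146).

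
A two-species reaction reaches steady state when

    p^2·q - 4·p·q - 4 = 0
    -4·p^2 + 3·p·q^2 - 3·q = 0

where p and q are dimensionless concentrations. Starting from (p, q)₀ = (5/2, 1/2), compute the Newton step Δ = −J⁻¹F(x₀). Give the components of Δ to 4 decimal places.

(-1.6984, -1.7931)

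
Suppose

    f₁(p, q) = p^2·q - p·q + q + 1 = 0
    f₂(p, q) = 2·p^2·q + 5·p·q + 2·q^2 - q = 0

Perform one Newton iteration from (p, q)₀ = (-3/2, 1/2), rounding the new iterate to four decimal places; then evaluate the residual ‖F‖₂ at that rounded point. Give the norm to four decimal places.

1.0509

At (-3/2, 1/2): F = (3.3750, -1.5000).
Jacobian J = [[2·p·q - q, p^2 - p + 1], [4·p·q + 5·q, 2·p^2 + 5·p + 4·q - 1]].
At the point, J = [[-2.0000, 4.7500], [-0.5000, -2.0000]] (det J = 6.3750).
Solving J·Δ = −F gives Δ = (-0.0588, -0.7353).
Then the next iterate is (p, q)₁ = (-1.5588, -0.2353).
Re-evaluating at (-1.5588, -0.2353): F = (-0.173831, 1.036469), so ‖F‖₂ = 1.0509.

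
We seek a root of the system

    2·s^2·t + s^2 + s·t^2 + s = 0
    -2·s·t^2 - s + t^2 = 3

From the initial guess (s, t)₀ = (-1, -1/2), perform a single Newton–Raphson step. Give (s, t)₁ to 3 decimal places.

(-11.000, 4.083)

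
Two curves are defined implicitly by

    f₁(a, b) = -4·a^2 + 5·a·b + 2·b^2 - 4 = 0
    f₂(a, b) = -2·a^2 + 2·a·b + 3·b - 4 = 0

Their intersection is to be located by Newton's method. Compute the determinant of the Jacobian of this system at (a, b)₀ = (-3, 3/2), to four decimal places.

40.5000

J = [[-8·a + 5·b, 5·a + 4·b], [-4·a + 2·b, 2·a + 3]].
At the point, J = [[31.5000, -9.0000], [15.0000, -3.0000]].
det J = 40.5000.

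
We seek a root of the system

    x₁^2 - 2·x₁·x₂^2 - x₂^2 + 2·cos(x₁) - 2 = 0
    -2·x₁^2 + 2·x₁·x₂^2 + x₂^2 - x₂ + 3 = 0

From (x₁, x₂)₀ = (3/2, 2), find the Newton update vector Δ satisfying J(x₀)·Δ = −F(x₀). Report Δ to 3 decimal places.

(-0.468, -0.771)

At (3/2, 2): F = (-15.60853, 12.500).
Jacobian J = [[2·x₁ - 2·x₂^2 - 2·sin(x₁), -4·x₁·x₂ - 2·x₂], [-4·x₁ + 2·x₂^2, 4·x₁·x₂ + 2·x₂ - 1]].
At the point, J = [[-6.99499, -16.000], [2.000, 15.000]] (det J = -72.92485).
Solving J·Δ = −F gives Δ = (-0.468, -0.771).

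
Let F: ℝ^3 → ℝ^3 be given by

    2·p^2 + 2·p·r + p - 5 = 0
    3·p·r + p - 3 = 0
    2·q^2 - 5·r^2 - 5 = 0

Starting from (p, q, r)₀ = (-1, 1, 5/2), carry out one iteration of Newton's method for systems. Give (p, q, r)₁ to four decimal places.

(-1.3636, -20.8352, -2.3636)

At (-1, 1, 5/2): F = (-9.0000, -11.5000, -34.2500).
Jacobian J = [[4·p + 2·r + 1, 0, 2·p], [3·r + 1, 0, 3·p], [0, 4·q, -10·r]].
At the point, J = [[2.0000, 0.0000, -2.0000], [8.5000, 0.0000, -3.0000], [0.0000, 4.0000, -25.0000]] (det J = -44.0000).
Solving J·Δ = −F gives Δ = (-0.3636, -21.8352, -4.8636).
Then the next iterate is (p, q, r)₁ = (-1.3636, -20.8352, -2.3636).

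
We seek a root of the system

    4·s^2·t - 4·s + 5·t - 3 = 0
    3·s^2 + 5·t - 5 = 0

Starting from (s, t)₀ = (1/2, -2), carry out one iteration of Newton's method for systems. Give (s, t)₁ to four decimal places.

At (1/2, -2): F = (-17.0000, -14.2500).
Jacobian J = [[8·s·t - 4, 4·s^2 + 5], [6·s, 5]].
At the point, J = [[-12.0000, 6.0000], [3.0000, 5.0000]] (det J = -78.0000).
Solving J·Δ = −F gives Δ = (0.0064, 2.8462).
Then the next iterate is (s, t)₁ = (0.5064, 0.8462).

(0.5064, 0.8462)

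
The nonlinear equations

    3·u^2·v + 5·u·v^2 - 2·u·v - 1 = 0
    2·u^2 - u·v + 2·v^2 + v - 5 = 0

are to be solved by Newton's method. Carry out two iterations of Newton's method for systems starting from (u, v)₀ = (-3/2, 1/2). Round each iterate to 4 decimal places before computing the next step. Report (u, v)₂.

At (-3/2, 1/2): F = (2.0000, 1.2500).
Jacobian J = [[6·u·v + 5·v^2 - 2·v, 3·u^2 + 10·u·v - 2·u], [4·u - v, -u + 4·v + 1]].
At the point, J = [[-4.2500, 2.2500], [-6.5000, 4.5000]] (det J = -4.5000).
Solving J·Δ = −F gives Δ = (1.3750, 1.7083).
Then the next iterate is (u, v)₁ = (-0.1250, 2.2083).
Round to (-0.1250, 2.2083) and repeat: F = (-3.392279, 7.268765), J = [[18.310119, -2.4635], [-2.7083, 9.9582]].
Δ = (0.0904, -0.7054), so (u, v)₂ = (-0.0346, 1.5029).

(-0.0346, 1.5029)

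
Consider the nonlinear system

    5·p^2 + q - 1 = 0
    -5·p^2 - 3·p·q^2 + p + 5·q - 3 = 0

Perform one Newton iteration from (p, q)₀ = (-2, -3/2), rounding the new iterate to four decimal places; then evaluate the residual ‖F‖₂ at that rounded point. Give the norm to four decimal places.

At (-2, -3/2): F = (17.5000, -19.0000).
Jacobian J = [[10·p, 1], [-10·p - 3·q^2 + 1, -6·p·q + 5]].
At the point, J = [[-20.0000, 1.0000], [14.2500, -13.0000]] (det J = 245.7500).
Solving J·Δ = −F gives Δ = (0.8484, -0.5315).
Then the next iterate is (p, q)₁ = (-1.1516, -2.0315).
Re-evaluating at (-1.1516, -2.0315): F = (3.599413, -6.682080), so ‖F‖₂ = 7.5899.

7.5899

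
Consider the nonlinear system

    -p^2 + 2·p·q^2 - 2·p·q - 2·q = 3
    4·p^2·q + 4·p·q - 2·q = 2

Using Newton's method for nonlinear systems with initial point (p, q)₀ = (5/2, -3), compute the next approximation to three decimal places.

At (5/2, -3): F = (56.750, -101.000).
Jacobian J = [[-2·p + 2·q^2 - 2·q, 4·p·q - 2·p - 2], [8·p·q + 4·q, 4·p^2 + 4·p - 2]].
At the point, J = [[19.000, -37.000], [-72.000, 33.000]] (det J = -2037.000).
Solving J·Δ = −F gives Δ = (-0.915, 1.064).
Then the next iterate is (p, q)₁ = (1.585, -1.936).

(1.585, -1.936)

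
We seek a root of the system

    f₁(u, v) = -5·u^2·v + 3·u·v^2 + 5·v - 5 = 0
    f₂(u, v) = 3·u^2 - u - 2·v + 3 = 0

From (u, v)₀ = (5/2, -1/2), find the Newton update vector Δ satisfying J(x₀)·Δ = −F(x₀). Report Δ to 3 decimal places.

At (5/2, -1/2): F = (10.000, 20.250).
Jacobian J = [[-10·u·v + 3·v^2, -5·u^2 + 6·u·v + 5], [6·u - 1, -2]].
At the point, J = [[13.250, -33.750], [14.000, -2.000]] (det J = 446.000).
Solving J·Δ = −F gives Δ = (-1.488, -0.288).

(-1.488, -0.288)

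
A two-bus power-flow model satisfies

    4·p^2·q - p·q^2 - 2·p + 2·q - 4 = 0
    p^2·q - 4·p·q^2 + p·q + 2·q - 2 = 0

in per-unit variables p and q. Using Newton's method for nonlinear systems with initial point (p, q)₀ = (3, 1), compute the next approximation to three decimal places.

(2.183, 0.755)

At (3, 1): F = (25.000, 0.000).
Jacobian J = [[8·p·q - q^2 - 2, 4·p^2 - 2·p·q + 2], [2·p·q - 4·q^2 + q, p^2 - 8·p·q + p + 2]].
At the point, J = [[21.000, 32.000], [3.000, -10.000]] (det J = -306.000).
Solving J·Δ = −F gives Δ = (-0.817, -0.245).
Then the next iterate is (p, q)₁ = (2.183, 0.755).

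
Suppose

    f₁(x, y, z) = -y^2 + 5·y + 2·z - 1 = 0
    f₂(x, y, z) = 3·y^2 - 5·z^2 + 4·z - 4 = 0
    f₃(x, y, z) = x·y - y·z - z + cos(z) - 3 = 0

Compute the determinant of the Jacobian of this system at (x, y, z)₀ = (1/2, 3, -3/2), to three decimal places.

-165.000

J = [[0, -2·y + 5, 2], [0, 6·y, -10·z + 4], [y, x - z, -y - sin(z) - 1]].
At the point, J = [[0.000, -1.000, 2.000], [0.000, 18.000, 19.000], [3.000, 2.000, -3.00251]].
det J = -165.000.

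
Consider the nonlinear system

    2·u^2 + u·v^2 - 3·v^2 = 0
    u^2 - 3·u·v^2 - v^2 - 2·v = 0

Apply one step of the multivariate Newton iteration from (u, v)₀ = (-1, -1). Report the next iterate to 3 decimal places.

At (-1, -1): F = (-2.000, 5.000).
Jacobian J = [[4·u + v^2, 2·u·v - 6·v], [2·u - 3·v^2, -6·u·v - 2·v - 2]].
At the point, J = [[-3.000, 8.000], [-5.000, -6.000]] (det J = 58.000).
Solving J·Δ = −F gives Δ = (0.483, 0.431).
Then the next iterate is (u, v)₁ = (-0.517, -0.569).

(-0.517, -0.569)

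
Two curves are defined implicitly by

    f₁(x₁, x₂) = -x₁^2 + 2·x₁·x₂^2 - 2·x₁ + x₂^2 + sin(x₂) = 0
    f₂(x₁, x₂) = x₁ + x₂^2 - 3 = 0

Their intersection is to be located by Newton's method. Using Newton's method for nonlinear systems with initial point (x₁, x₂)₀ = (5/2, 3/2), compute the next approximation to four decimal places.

At (5/2, 3/2): F = (3.247495, 1.7500).
Jacobian J = [[-2·x₁ + 2·x₂^2 - 2, 4·x₁·x₂ + 2·x₂ + cos(x₂)], [1, 2·x₂]].
At the point, J = [[-2.5000, 18.070737], [1.0000, 3.0000]] (det J = -25.570737).
Solving J·Δ = −F gives Δ = (-0.8557, -0.2981).
Then the next iterate is (x₁, x₂)₁ = (1.6443, 1.2019).

(1.6443, 1.2019)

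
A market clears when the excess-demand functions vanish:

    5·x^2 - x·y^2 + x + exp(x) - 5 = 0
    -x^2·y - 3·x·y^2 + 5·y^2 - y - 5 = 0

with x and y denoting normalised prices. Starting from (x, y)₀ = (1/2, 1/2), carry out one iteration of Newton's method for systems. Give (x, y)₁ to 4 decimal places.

(0.8907, 2.8281)

At (1/2, 1/2): F = (-1.726279, -4.7500).
Jacobian J = [[10·x - y^2 + exp(x) + 1, -2·x·y], [-2·x·y - 3·y^2, -x^2 - 6·x·y + 10·y - 1]].
At the point, J = [[7.398721, -0.5000], [-1.2500, 2.2500]] (det J = 16.022123).
Solving J·Δ = −F gives Δ = (0.3907, 2.3281).
Then the next iterate is (x, y)₁ = (0.8907, 2.8281).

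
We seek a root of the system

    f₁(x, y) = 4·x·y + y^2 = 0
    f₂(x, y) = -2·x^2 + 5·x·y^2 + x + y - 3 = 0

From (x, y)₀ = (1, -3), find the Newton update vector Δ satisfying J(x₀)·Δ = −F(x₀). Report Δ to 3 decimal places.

(-0.377, 0.764)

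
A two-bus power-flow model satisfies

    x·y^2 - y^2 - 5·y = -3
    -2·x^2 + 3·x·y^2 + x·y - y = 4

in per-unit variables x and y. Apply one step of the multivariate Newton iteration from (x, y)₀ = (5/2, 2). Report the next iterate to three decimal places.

At (5/2, 2): F = (-1.000, 16.500).
Jacobian J = [[y^2, 2·x·y - 2·y - 5], [-4·x + 3·y^2 + y, 6·x·y + x - 1]].
At the point, J = [[4.000, 1.000], [4.000, 31.500]] (det J = 122.000).
Solving J·Δ = −F gives Δ = (0.393, -0.574).
Then the next iterate is (x, y)₁ = (2.893, 1.426).

(2.893, 1.426)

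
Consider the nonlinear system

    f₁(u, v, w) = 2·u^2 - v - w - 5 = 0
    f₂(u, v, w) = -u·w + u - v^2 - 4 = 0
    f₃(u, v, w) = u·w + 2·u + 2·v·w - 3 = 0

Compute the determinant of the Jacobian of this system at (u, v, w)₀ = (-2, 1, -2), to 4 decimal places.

-52.0000

J = [[4·u, -1, -1], [-w + 1, -2·v, -u], [w + 2, 2·w, u + 2·v]].
At the point, J = [[-8.0000, -1.0000, -1.0000], [3.0000, -2.0000, 2.0000], [0.0000, -4.0000, 0.0000]].
det J = -52.0000.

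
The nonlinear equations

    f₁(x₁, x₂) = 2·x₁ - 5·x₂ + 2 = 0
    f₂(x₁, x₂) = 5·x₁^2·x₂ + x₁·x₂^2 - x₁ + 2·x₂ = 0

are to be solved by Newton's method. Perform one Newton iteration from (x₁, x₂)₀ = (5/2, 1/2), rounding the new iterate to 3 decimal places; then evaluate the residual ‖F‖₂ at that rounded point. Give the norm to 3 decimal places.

At (5/2, 1/2): F = (4.500, 14.750).
Jacobian J = [[2, -5], [10·x₁·x₂ + x₂^2 - 1, 5·x₁^2 + 2·x₁·x₂ + 2]].
At the point, J = [[2.000, -5.000], [11.750, 35.750]] (det J = 130.250).
Solving J·Δ = −F gives Δ = (-1.801, 0.179).
Then the next iterate is (x₁, x₂)₁ = (0.699, 0.679).
Re-evaluating at (0.699, 0.679): F = (0.003, 2.64007), so ‖F‖₂ = 2.640.

2.640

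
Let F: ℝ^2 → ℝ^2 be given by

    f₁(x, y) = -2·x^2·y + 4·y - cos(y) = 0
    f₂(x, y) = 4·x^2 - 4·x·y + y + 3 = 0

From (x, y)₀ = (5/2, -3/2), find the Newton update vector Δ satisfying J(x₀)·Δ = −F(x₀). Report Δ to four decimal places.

(-2.5017, -2.6162)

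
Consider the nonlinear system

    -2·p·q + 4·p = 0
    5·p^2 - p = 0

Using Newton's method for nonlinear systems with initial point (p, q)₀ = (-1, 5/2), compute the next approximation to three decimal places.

At (-1, 5/2): F = (1.000, 6.000).
Jacobian J = [[-2·q + 4, -2·p], [10·p - 1, 0]].
At the point, J = [[-1.000, 2.000], [-11.000, 0.000]] (det J = 22.000).
Solving J·Δ = −F gives Δ = (0.545, -0.227).
Then the next iterate is (p, q)₁ = (-0.455, 2.273).

(-0.455, 2.273)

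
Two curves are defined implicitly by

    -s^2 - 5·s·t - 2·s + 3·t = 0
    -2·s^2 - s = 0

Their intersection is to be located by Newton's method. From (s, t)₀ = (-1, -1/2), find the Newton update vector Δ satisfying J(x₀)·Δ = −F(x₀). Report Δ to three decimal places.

At (-1, -1/2): F = (-3.000, -1.000).
Jacobian J = [[-2·s - 5·t - 2, -5·s + 3], [-4·s - 1, 0]].
At the point, J = [[2.500, 8.000], [3.000, 0.000]] (det J = -24.000).
Solving J·Δ = −F gives Δ = (0.333, 0.271).

(0.333, 0.271)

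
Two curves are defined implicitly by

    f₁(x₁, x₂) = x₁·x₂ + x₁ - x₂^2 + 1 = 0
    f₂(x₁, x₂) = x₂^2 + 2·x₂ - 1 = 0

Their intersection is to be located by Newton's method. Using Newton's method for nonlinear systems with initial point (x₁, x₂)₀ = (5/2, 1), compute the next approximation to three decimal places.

At (5/2, 1): F = (5.000, 2.000).
Jacobian J = [[x₂ + 1, x₁ - 2·x₂], [0, 2·x₂ + 2]].
At the point, J = [[2.000, 0.500], [0.000, 4.000]] (det J = 8.000).
Solving J·Δ = −F gives Δ = (-2.375, -0.500).
Then the next iterate is (x₁, x₂)₁ = (0.125, 0.500).

(0.125, 0.500)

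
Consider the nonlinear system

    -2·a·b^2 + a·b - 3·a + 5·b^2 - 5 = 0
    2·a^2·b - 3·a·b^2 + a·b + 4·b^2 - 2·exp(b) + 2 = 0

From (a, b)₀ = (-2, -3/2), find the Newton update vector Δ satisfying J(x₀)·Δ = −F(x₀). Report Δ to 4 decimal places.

At (-2, -3/2): F = (24.2500, 15.053740).
Jacobian J = [[-2·b^2 + b - 3, -4·a·b + a + 10·b], [4·a·b - 3·b^2 + b, 2·a^2 - 6·a·b + a + 8·b - 2·exp(b)]].
At the point, J = [[-9.0000, -29.0000], [3.7500, -24.446260]] (det J = 328.766343).
Solving J·Δ = −F gives Δ = (0.4753, 0.6887).

(0.4753, 0.6887)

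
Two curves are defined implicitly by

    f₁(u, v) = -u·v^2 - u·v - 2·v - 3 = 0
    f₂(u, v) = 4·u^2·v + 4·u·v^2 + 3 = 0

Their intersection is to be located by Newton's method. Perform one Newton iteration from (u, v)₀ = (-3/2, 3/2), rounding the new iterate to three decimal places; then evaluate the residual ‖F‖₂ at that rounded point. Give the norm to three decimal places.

At (-3/2, 3/2): F = (-0.375, 3.000).
Jacobian J = [[-v^2 - v, -2·u·v - u - 2], [8·u·v + 4·v^2, 4·u^2 + 8·u·v]].
At the point, J = [[-3.750, 4.000], [-9.000, -9.000]] (det J = 69.750).
Solving J·Δ = −F gives Δ = (0.124, 0.210).
Then the next iterate is (u, v)₁ = (-1.376, 1.710).
Re-evaluating at (-1.376, 1.710): F = (-0.04348, -0.14355), so ‖F‖₂ = 0.150.

0.150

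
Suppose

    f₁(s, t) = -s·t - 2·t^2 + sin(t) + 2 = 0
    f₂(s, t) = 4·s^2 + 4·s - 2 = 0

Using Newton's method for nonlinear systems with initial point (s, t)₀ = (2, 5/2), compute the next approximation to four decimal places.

At (2, 5/2): F = (-14.901528, 22.0000).
Jacobian J = [[-t, -s - 4·t + cos(t)], [8·s + 4, 0]].
At the point, J = [[-2.5000, -12.801144], [20.0000, 0.0000]] (det J = 256.022872).
Solving J·Δ = −F gives Δ = (-1.1000, -0.9493).
Then the next iterate is (s, t)₁ = (0.9000, 1.5507).

(0.9000, 1.5507)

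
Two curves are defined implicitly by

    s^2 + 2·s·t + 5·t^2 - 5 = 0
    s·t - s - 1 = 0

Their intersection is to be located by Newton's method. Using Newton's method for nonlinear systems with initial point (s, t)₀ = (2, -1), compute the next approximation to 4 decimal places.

(-1.7500, -2.2500)

At (2, -1): F = (0.0000, -5.0000).
Jacobian J = [[2·s + 2·t, 2·s + 10·t], [t - 1, s]].
At the point, J = [[2.0000, -6.0000], [-2.0000, 2.0000]] (det J = -8.0000).
Solving J·Δ = −F gives Δ = (-3.7500, -1.2500).
Then the next iterate is (s, t)₁ = (-1.7500, -2.2500).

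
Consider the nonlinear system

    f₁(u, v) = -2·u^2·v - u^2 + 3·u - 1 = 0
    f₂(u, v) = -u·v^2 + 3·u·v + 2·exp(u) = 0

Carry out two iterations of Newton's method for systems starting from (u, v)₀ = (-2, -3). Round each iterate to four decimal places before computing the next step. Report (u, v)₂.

(0.8350, -0.7644)

At (-2, -3): F = (13.0000, 36.270671).
Jacobian J = [[-4·u·v - 2·u + 3, -2·u^2], [-v^2 + 3·v + 2·exp(u), -2·u·v + 3·u]].
At the point, J = [[-17.0000, -8.0000], [-17.729329, -18.0000]] (det J = 164.165365).
Solving J·Δ = −F gives Δ = (-0.3421, 2.3520).
Then the next iterate is (u, v)₁ = (-2.3421, -0.6480).
Round to (-2.3421, -0.6480) and repeat: F = (-6.402612, 5.728751), J = [[1.613477, -10.970865], [-2.171653, -10.061662]].
Δ = (3.1771, -0.1164), so (u, v)₂ = (0.8350, -0.7644).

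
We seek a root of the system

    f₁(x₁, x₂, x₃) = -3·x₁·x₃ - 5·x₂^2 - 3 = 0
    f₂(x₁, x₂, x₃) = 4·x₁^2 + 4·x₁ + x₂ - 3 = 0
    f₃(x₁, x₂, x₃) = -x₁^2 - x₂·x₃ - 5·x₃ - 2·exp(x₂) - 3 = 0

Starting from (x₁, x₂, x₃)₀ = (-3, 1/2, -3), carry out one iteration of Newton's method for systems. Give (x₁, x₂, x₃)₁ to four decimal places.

(-2.0246, -1.4914, -1.6096)

At (-3, 1/2, -3): F = (-31.2500, 21.5000, 1.202557).
Jacobian J = [[-3·x₃, -10·x₂, -3·x₁], [8·x₁ + 4, 1, 0], [-2·x₁, -x₃ - 2·exp(x₂), -x₂ - 5]].
At the point, J = [[9.0000, -5.0000, 9.0000], [-20.0000, 1.0000, 0.0000], [6.0000, -0.297443, -5.5000]] (det J = 500.039657).
Solving J·Δ = −F gives Δ = (0.9754, -1.9914, 1.3904).
Then the next iterate is (x₁, x₂, x₃)₁ = (-2.0246, -1.4914, -1.6096).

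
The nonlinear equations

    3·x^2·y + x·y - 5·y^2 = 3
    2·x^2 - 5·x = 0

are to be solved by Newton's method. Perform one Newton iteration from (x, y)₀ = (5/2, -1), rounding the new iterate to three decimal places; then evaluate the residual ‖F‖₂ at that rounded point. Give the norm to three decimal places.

4.380

At (5/2, -1): F = (-29.250, 0.000).
Jacobian J = [[6·x·y + y, 3·x^2 + x - 10·y], [4·x - 5, 0]].
At the point, J = [[-16.000, 31.250], [5.000, 0.000]] (det J = -156.250).
Solving J·Δ = −F gives Δ = (0.000, 0.936).
Then the next iterate is (x, y)₁ = (2.500, -0.064).
Re-evaluating at (2.500, -0.064): F = (-4.38048, 0.000), so ‖F‖₂ = 4.380.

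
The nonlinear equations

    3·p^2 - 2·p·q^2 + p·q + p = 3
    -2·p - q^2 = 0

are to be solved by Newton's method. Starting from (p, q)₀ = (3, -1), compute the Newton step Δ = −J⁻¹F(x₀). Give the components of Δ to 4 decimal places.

(-2.2742, 1.2258)

At (3, -1): F = (18.0000, -7.0000).
Jacobian J = [[6·p - 2·q^2 + q + 1, -4·p·q + p], [-2, -2·q]].
At the point, J = [[16.0000, 15.0000], [-2.0000, 2.0000]] (det J = 62.0000).
Solving J·Δ = −F gives Δ = (-2.2742, 1.2258).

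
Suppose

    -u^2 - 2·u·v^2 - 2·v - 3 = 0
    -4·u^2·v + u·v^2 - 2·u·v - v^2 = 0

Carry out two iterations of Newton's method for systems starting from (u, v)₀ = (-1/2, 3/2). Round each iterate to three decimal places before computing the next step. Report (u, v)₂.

At (-1/2, 3/2): F = (-4.000, -3.375).
Jacobian J = [[-2·u - 2·v^2, -4·u·v - 2], [-8·u·v + v^2 - 2·v, -4·u^2 + 2·u·v - 2·u - 2·v]].
At the point, J = [[-3.500, 1.000], [5.250, -4.500]] (det J = 10.500).
Solving J·Δ = −F gives Δ = (-2.036, -3.125).
Then the next iterate is (u, v)₁ = (-2.536, -1.625).
Round to (-2.536, -1.625) and repeat: F = (7.21195, 24.22417), J = [[-0.20925, -18.484], [-27.07737, -9.16118]].
Δ = (0.766, 0.382), so (u, v)₂ = (-1.770, -1.243).

(-1.770, -1.243)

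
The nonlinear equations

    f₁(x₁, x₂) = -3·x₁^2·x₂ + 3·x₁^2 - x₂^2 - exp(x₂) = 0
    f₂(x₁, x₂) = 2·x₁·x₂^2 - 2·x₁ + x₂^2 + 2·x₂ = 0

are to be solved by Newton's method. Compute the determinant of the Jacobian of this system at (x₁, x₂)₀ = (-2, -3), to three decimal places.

J = [[-6·x₁·x₂ + 6·x₁, -3·x₁^2 - 2·x₂ - exp(x₂)], [2·x₂^2 - 2, 4·x₁·x₂ + 2·x₂ + 2]].
At the point, J = [[-48.000, -6.04979], [16.000, 20.000]].
det J = -863.203.

-863.203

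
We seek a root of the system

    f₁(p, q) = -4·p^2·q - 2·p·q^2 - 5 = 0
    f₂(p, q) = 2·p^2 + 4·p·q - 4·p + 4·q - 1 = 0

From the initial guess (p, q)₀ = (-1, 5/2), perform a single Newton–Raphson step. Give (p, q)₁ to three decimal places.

At (-1, 5/2): F = (-2.500, 5.000).
Jacobian J = [[-8·p·q - 2·q^2, -4·p^2 - 4·p·q], [4·p + 4·q - 4, 4·p + 4]].
At the point, J = [[7.500, 6.000], [2.000, 0.000]] (det J = -12.000).
Solving J·Δ = −F gives Δ = (-2.500, 3.542).
Then the next iterate is (p, q)₁ = (-3.500, 6.042).

(-3.500, 6.042)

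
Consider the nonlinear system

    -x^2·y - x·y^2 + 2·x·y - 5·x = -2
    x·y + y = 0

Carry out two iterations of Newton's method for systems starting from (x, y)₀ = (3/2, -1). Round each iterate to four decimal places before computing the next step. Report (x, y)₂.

At (3/2, -1): F = (-7.7500, -2.5000).
Jacobian J = [[-2·x·y - y^2 + 2·y - 5, -x^2 - 2·x·y + 2·x], [y, x + 1]].
At the point, J = [[-5.0000, 3.7500], [-1.0000, 2.5000]] (det J = -8.7500).
Solving J·Δ = −F gives Δ = (-1.1429, 0.5429).
Then the next iterate is (x, y)₁ = (0.3571, -0.4571).
Round to (0.3571, -0.4571) and repeat: F = (-0.128284, -0.620330), J = [[-5.796680, 0.913140], [-0.4571, 1.3571]].
Δ = (0.0527, 0.4748), so (x, y)₂ = (0.4098, 0.0177).

(0.4098, 0.0177)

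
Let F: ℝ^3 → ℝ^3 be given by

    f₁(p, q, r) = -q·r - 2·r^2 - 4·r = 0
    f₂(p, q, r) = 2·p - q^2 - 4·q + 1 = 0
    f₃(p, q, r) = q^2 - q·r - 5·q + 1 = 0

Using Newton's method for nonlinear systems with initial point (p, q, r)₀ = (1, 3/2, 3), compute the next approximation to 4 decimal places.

At (1, 3/2, 3): F = (-34.5000, -5.2500, -8.7500).
Jacobian J = [[0, -r, -q - 4·r - 4], [2, -2·q - 4, 0], [0, 2·q - r - 5, -q]].
At the point, J = [[0.0000, -3.0000, -17.5000], [2.0000, -7.0000, 0.0000], [0.0000, -5.0000, -1.5000]] (det J = 166.0000).
Solving J·Δ = −F gives Δ = (-1.6498, -1.2214, -1.7620).
Then the next iterate is (p, q, r)₁ = (-0.6498, 0.2786, 1.2380).

(-0.6498, 0.2786, 1.2380)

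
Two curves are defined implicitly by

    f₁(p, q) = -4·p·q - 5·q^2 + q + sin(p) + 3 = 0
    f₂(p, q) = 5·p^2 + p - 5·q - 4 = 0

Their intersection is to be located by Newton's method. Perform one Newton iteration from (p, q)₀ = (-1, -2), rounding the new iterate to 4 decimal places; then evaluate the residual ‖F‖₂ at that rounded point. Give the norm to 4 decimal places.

6.4469

At (-1, -2): F = (-27.841471, 10.0000).
Jacobian J = [[-4·q + cos(p), -4·p - 10·q + 1], [10·p + 1, -5]].
At the point, J = [[8.540302, 25.0000], [-9.0000, -5.0000]] (det J = 182.298488).
Solving J·Δ = −F gives Δ = (0.6078, 0.9060).
Then the next iterate is (p, q)₁ = (-0.3922, -1.0940).
Re-evaluating at (-0.3922, -1.0940): F = (-6.176669, 1.846904), so ‖F‖₂ = 6.4469.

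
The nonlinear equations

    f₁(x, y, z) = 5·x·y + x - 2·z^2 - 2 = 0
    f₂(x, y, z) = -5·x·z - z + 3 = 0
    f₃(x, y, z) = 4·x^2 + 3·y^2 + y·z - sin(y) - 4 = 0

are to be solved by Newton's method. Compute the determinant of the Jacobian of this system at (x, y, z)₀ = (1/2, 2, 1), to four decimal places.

774.8446

J = [[5·y + 1, 5·x, -4·z], [-5·z, 0, -5·x - 1], [8·x, 6·y + z - cos(y), y]].
At the point, J = [[11.0000, 2.5000, -4.0000], [-5.0000, 0.0000, -3.5000], [4.0000, 13.416147, 2.0000]].
det J = 774.8446.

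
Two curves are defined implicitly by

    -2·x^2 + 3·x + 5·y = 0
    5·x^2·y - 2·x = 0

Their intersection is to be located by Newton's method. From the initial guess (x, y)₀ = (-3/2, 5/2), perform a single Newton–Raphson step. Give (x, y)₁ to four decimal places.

At (-3/2, 5/2): F = (3.5000, 31.1250).
Jacobian J = [[-4·x + 3, 5], [10·x·y - 2, 5·x^2]].
At the point, J = [[9.0000, 5.0000], [-39.5000, 11.2500]] (det J = 298.7500).
Solving J·Δ = −F gives Δ = (0.3891, -1.4004).
Then the next iterate is (x, y)₁ = (-1.1109, 1.0996).

(-1.1109, 1.0996)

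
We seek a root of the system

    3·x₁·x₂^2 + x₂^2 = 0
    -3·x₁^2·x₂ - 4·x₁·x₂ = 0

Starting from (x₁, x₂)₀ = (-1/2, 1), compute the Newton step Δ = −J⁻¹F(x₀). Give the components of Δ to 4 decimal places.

(-0.2273, -1.1818)

At (-1/2, 1): F = (-0.5000, 1.2500).
Jacobian J = [[3·x₂^2, 6·x₁·x₂ + 2·x₂], [-6·x₁·x₂ - 4·x₂, -3·x₁^2 - 4·x₁]].
At the point, J = [[3.0000, -1.0000], [-1.0000, 1.2500]] (det J = 2.7500).
Solving J·Δ = −F gives Δ = (-0.2273, -1.1818).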